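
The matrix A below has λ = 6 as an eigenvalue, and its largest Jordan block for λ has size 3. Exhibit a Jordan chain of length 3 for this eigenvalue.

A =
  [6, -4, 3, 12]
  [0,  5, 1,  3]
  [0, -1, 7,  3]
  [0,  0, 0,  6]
A Jordan chain for λ = 6 of length 3:
v_1 = (1, 0, 0, 0)ᵀ
v_2 = (-4, -1, -1, 0)ᵀ
v_3 = (0, 1, 0, 0)ᵀ

Let N = A − (6)·I. We want v_3 with N^3 v_3 = 0 but N^2 v_3 ≠ 0; then v_{j-1} := N · v_j for j = 3, …, 2.

Pick v_3 = (0, 1, 0, 0)ᵀ.
Then v_2 = N · v_3 = (-4, -1, -1, 0)ᵀ.
Then v_1 = N · v_2 = (1, 0, 0, 0)ᵀ.

Sanity check: (A − (6)·I) v_1 = (0, 0, 0, 0)ᵀ = 0. ✓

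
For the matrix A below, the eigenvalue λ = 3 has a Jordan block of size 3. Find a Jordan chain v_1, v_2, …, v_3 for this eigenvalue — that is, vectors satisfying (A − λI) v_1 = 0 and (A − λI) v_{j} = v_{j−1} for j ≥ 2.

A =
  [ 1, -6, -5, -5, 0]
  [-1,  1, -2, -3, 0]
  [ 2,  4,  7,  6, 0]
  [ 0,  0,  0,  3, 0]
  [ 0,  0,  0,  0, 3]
A Jordan chain for λ = 3 of length 3:
v_1 = (4, 2, -4, 0, 0)ᵀ
v_2 = (-6, -2, 4, 0, 0)ᵀ
v_3 = (0, 1, 0, 0, 0)ᵀ

Let N = A − (3)·I. We want v_3 with N^3 v_3 = 0 but N^2 v_3 ≠ 0; then v_{j-1} := N · v_j for j = 3, …, 2.

Pick v_3 = (0, 1, 0, 0, 0)ᵀ.
Then v_2 = N · v_3 = (-6, -2, 4, 0, 0)ᵀ.
Then v_1 = N · v_2 = (4, 2, -4, 0, 0)ᵀ.

Sanity check: (A − (3)·I) v_1 = (0, 0, 0, 0, 0)ᵀ = 0. ✓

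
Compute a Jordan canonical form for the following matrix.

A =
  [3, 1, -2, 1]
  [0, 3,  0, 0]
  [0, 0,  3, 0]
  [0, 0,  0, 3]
J_2(3) ⊕ J_1(3) ⊕ J_1(3)

The characteristic polynomial is
  det(x·I − A) = x^4 - 12*x^3 + 54*x^2 - 108*x + 81 = (x - 3)^4

Eigenvalues and multiplicities (the geometric multiplicity of λ is n − rank(A − λI), which equals the number of Jordan blocks for λ):
  λ = 3: algebraic multiplicity = 4, geometric multiplicity = 3

Determining the block sizes for each eigenvalue:
  λ = 3: 3 blocks summing to 4 forces exactly one block of size 2 and the rest size 1 → block sizes [2, 1, 1]

Assembling the blocks gives a Jordan form
J =
  [3, 1, 0, 0]
  [0, 3, 0, 0]
  [0, 0, 3, 0]
  [0, 0, 0, 3]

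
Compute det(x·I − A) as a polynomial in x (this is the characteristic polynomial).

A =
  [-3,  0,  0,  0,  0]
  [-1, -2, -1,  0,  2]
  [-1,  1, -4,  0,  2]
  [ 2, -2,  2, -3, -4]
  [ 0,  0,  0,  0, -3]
x^5 + 15*x^4 + 90*x^3 + 270*x^2 + 405*x + 243

Expanding det(x·I − A) (e.g. by cofactor expansion or by noting that A is similar to its Jordan form J, which has the same characteristic polynomial as A) gives
  χ_A(x) = x^5 + 15*x^4 + 90*x^3 + 270*x^2 + 405*x + 243
which factors as (x + 3)^5. The eigenvalues (with algebraic multiplicities) are λ = -3 with multiplicity 5.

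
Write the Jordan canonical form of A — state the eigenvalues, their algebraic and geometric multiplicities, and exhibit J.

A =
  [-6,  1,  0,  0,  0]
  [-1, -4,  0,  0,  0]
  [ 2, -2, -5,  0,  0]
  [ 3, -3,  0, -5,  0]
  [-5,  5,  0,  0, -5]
J_2(-5) ⊕ J_1(-5) ⊕ J_1(-5) ⊕ J_1(-5)

The characteristic polynomial is
  det(x·I − A) = x^5 + 25*x^4 + 250*x^3 + 1250*x^2 + 3125*x + 3125 = (x + 5)^5

Eigenvalues and multiplicities (the geometric multiplicity of λ is n − rank(A − λI), which equals the number of Jordan blocks for λ):
  λ = -5: algebraic multiplicity = 5, geometric multiplicity = 4

Determining the block sizes for each eigenvalue:
  λ = -5: 4 blocks summing to 5 forces exactly one block of size 2 and the rest size 1 → block sizes [2, 1, 1, 1]

Assembling the blocks gives a Jordan form
J =
  [-5,  1,  0,  0,  0]
  [ 0, -5,  0,  0,  0]
  [ 0,  0, -5,  0,  0]
  [ 0,  0,  0, -5,  0]
  [ 0,  0,  0,  0, -5]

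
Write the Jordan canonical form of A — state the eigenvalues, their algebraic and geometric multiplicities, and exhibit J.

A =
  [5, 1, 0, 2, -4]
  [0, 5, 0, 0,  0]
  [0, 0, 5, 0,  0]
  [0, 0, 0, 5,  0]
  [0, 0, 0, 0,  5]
J_2(5) ⊕ J_1(5) ⊕ J_1(5) ⊕ J_1(5)

The characteristic polynomial is
  det(x·I − A) = x^5 - 25*x^4 + 250*x^3 - 1250*x^2 + 3125*x - 3125 = (x - 5)^5

Eigenvalues and multiplicities (the geometric multiplicity of λ is n − rank(A − λI), which equals the number of Jordan blocks for λ):
  λ = 5: algebraic multiplicity = 5, geometric multiplicity = 4

Determining the block sizes for each eigenvalue:
  λ = 5: 4 blocks summing to 5 forces exactly one block of size 2 and the rest size 1 → block sizes [2, 1, 1, 1]

Assembling the blocks gives a Jordan form
J =
  [5, 1, 0, 0, 0]
  [0, 5, 0, 0, 0]
  [0, 0, 5, 0, 0]
  [0, 0, 0, 5, 0]
  [0, 0, 0, 0, 5]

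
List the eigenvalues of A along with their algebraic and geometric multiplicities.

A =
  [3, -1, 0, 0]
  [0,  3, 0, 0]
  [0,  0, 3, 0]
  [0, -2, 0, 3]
λ = 3: alg = 4, geom = 3

Step 1 — factor the characteristic polynomial to read off the algebraic multiplicities:
  χ_A(x) = (x - 3)^4

Step 2 — compute geometric multiplicities via the rank-nullity identity g(λ) = n − rank(A − λI):
  rank(A − (3)·I) = 1, so dim ker(A − (3)·I) = n − 1 = 3

Summary:
  λ = 3: algebraic multiplicity = 4, geometric multiplicity = 3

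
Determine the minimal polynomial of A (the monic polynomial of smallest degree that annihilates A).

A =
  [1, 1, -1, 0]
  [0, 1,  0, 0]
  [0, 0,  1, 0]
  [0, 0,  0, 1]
x^2 - 2*x + 1

The characteristic polynomial is χ_A(x) = (x - 1)^4, so the eigenvalues are known. The minimal polynomial is
  m_A(x) = Π_λ (x − λ)^{k_λ}
where k_λ is the size of the *largest* Jordan block for λ (equivalently, the smallest k with (A − λI)^k v = 0 for every generalised eigenvector v of λ).

  λ = 1: largest Jordan block has size 2, contributing (x − 1)^2

So m_A(x) = (x - 1)^2 = x^2 - 2*x + 1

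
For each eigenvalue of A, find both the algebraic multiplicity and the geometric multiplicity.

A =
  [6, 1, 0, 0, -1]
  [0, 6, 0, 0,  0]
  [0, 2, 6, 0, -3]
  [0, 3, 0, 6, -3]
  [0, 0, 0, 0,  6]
λ = 6: alg = 5, geom = 3

Step 1 — factor the characteristic polynomial to read off the algebraic multiplicities:
  χ_A(x) = (x - 6)^5

Step 2 — compute geometric multiplicities via the rank-nullity identity g(λ) = n − rank(A − λI):
  rank(A − (6)·I) = 2, so dim ker(A − (6)·I) = n − 2 = 3

Summary:
  λ = 6: algebraic multiplicity = 5, geometric multiplicity = 3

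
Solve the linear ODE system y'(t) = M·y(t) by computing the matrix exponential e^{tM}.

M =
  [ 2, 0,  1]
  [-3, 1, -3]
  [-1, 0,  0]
e^{tM} =
  [t*exp(t) + exp(t), 0, t*exp(t)]
  [-3*t*exp(t), exp(t), -3*t*exp(t)]
  [-t*exp(t), 0, -t*exp(t) + exp(t)]

Strategy: write M = P · J · P⁻¹ where J is a Jordan canonical form, so e^{tM} = P · e^{tJ} · P⁻¹, and e^{tJ} can be computed block-by-block.

M has Jordan form
J =
  [1, 1, 0]
  [0, 1, 0]
  [0, 0, 1]
(up to reordering of blocks).

Per-block formulas:
  For a 2×2 Jordan block J_2(1): exp(t · J_2(1)) = e^(1t)·(I + t·N), where N is the 2×2 nilpotent shift.
  For a 1×1 block at λ = 1: exp(t · [1]) = [e^(1t)].

After assembling e^{tJ} and conjugating by P, we get:

e^{tM} =
  [t*exp(t) + exp(t), 0, t*exp(t)]
  [-3*t*exp(t), exp(t), -3*t*exp(t)]
  [-t*exp(t), 0, -t*exp(t) + exp(t)]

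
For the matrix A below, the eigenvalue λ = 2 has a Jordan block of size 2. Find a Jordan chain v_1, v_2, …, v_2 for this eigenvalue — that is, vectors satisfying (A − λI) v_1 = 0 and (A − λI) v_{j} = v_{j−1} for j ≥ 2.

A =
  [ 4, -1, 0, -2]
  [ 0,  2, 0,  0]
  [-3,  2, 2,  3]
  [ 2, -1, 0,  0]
A Jordan chain for λ = 2 of length 2:
v_1 = (2, 0, -3, 2)ᵀ
v_2 = (1, 0, 0, 0)ᵀ

Let N = A − (2)·I. We want v_2 with N^2 v_2 = 0 but N^1 v_2 ≠ 0; then v_{j-1} := N · v_j for j = 2, …, 2.

Pick v_2 = (1, 0, 0, 0)ᵀ.
Then v_1 = N · v_2 = (2, 0, -3, 2)ᵀ.

Sanity check: (A − (2)·I) v_1 = (0, 0, 0, 0)ᵀ = 0. ✓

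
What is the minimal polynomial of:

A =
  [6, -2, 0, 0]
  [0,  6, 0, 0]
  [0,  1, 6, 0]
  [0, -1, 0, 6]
x^2 - 12*x + 36

The characteristic polynomial is χ_A(x) = (x - 6)^4, so the eigenvalues are known. The minimal polynomial is
  m_A(x) = Π_λ (x − λ)^{k_λ}
where k_λ is the size of the *largest* Jordan block for λ (equivalently, the smallest k with (A − λI)^k v = 0 for every generalised eigenvector v of λ).

  λ = 6: largest Jordan block has size 2, contributing (x − 6)^2

So m_A(x) = (x - 6)^2 = x^2 - 12*x + 36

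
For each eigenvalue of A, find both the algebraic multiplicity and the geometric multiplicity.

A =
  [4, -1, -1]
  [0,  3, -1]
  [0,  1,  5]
λ = 4: alg = 3, geom = 2

Step 1 — factor the characteristic polynomial to read off the algebraic multiplicities:
  χ_A(x) = (x - 4)^3

Step 2 — compute geometric multiplicities via the rank-nullity identity g(λ) = n − rank(A − λI):
  rank(A − (4)·I) = 1, so dim ker(A − (4)·I) = n − 1 = 2

Summary:
  λ = 4: algebraic multiplicity = 3, geometric multiplicity = 2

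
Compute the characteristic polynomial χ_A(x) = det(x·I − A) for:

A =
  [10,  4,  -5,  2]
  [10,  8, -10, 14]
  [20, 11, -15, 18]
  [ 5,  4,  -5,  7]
x^4 - 10*x^3 + 25*x^2

Expanding det(x·I − A) (e.g. by cofactor expansion or by noting that A is similar to its Jordan form J, which has the same characteristic polynomial as A) gives
  χ_A(x) = x^4 - 10*x^3 + 25*x^2
which factors as x^2*(x - 5)^2. The eigenvalues (with algebraic multiplicities) are λ = 0 with multiplicity 2, λ = 5 with multiplicity 2.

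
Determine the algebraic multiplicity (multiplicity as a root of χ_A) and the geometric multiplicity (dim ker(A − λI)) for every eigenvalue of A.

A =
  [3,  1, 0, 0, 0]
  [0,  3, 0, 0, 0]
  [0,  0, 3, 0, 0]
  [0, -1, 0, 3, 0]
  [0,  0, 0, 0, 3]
λ = 3: alg = 5, geom = 4

Step 1 — factor the characteristic polynomial to read off the algebraic multiplicities:
  χ_A(x) = (x - 3)^5

Step 2 — compute geometric multiplicities via the rank-nullity identity g(λ) = n − rank(A − λI):
  rank(A − (3)·I) = 1, so dim ker(A − (3)·I) = n − 1 = 4

Summary:
  λ = 3: algebraic multiplicity = 5, geometric multiplicity = 4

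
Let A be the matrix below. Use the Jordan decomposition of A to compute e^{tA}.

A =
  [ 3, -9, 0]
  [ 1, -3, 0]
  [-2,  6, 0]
e^{tA} =
  [3*t + 1, -9*t, 0]
  [t, 1 - 3*t, 0]
  [-2*t, 6*t, 1]

Strategy: write A = P · J · P⁻¹ where J is a Jordan canonical form, so e^{tA} = P · e^{tJ} · P⁻¹, and e^{tJ} can be computed block-by-block.

A has Jordan form
J =
  [0, 1, 0]
  [0, 0, 0]
  [0, 0, 0]
(up to reordering of blocks).

Per-block formulas:
  For a 1×1 block at λ = 0: exp(t · [0]) = [e^(0t)].
  For a 2×2 Jordan block J_2(0): exp(t · J_2(0)) = e^(0t)·(I + t·N), where N is the 2×2 nilpotent shift.

After assembling e^{tJ} and conjugating by P, we get:

e^{tA} =
  [3*t + 1, -9*t, 0]
  [t, 1 - 3*t, 0]
  [-2*t, 6*t, 1]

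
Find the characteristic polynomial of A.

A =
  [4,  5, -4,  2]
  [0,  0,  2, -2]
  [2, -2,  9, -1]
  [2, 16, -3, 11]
x^4 - 24*x^3 + 216*x^2 - 864*x + 1296

Expanding det(x·I − A) (e.g. by cofactor expansion or by noting that A is similar to its Jordan form J, which has the same characteristic polynomial as A) gives
  χ_A(x) = x^4 - 24*x^3 + 216*x^2 - 864*x + 1296
which factors as (x - 6)^4. The eigenvalues (with algebraic multiplicities) are λ = 6 with multiplicity 4.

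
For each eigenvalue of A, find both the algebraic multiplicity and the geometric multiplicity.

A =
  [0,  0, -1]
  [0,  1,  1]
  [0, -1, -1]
λ = 0: alg = 3, geom = 1

Step 1 — factor the characteristic polynomial to read off the algebraic multiplicities:
  χ_A(x) = x^3

Step 2 — compute geometric multiplicities via the rank-nullity identity g(λ) = n − rank(A − λI):
  rank(A − (0)·I) = 2, so dim ker(A − (0)·I) = n − 2 = 1

Summary:
  λ = 0: algebraic multiplicity = 3, geometric multiplicity = 1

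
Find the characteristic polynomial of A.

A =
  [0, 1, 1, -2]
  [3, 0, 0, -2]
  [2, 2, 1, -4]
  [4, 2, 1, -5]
x^4 + 4*x^3 + 6*x^2 + 4*x + 1

Expanding det(x·I − A) (e.g. by cofactor expansion or by noting that A is similar to its Jordan form J, which has the same characteristic polynomial as A) gives
  χ_A(x) = x^4 + 4*x^3 + 6*x^2 + 4*x + 1
which factors as (x + 1)^4. The eigenvalues (with algebraic multiplicities) are λ = -1 with multiplicity 4.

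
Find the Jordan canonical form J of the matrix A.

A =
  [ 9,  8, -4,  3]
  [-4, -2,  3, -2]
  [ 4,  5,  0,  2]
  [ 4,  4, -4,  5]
J_2(3) ⊕ J_2(3)

The characteristic polynomial is
  det(x·I − A) = x^4 - 12*x^3 + 54*x^2 - 108*x + 81 = (x - 3)^4

Eigenvalues and multiplicities (the geometric multiplicity of λ is n − rank(A − λI), which equals the number of Jordan blocks for λ):
  λ = 3: algebraic multiplicity = 4, geometric multiplicity = 2

Determining the block sizes for each eigenvalue:
  λ = 3: with am = 4 and gm = 2, the partition is not yet determined (e.g. several partitions of 4 into 2 parts exist). Let N = A − (3)·I. Computing rank(N^1) = 2, rank(N^2) = 0; the number of blocks of size ≥ j is rank(N^{j−1}) − rank(N^j), giving [2, 2]. So we have 2 block(s) of size 2 → block sizes [2, 2]

Assembling the blocks gives a Jordan form
J =
  [3, 1, 0, 0]
  [0, 3, 0, 0]
  [0, 0, 3, 1]
  [0, 0, 0, 3]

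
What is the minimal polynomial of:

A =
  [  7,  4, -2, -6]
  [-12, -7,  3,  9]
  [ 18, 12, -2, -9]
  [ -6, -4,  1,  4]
x^3 - x^2 - x + 1

The characteristic polynomial is χ_A(x) = (x - 1)^3*(x + 1), so the eigenvalues are known. The minimal polynomial is
  m_A(x) = Π_λ (x − λ)^{k_λ}
where k_λ is the size of the *largest* Jordan block for λ (equivalently, the smallest k with (A − λI)^k v = 0 for every generalised eigenvector v of λ).

  λ = -1: largest Jordan block has size 1, contributing (x + 1)
  λ = 1: largest Jordan block has size 2, contributing (x − 1)^2

So m_A(x) = (x - 1)^2*(x + 1) = x^3 - x^2 - x + 1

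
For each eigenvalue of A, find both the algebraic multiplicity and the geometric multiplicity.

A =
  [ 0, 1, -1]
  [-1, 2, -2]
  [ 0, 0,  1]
λ = 1: alg = 3, geom = 1

Step 1 — factor the characteristic polynomial to read off the algebraic multiplicities:
  χ_A(x) = (x - 1)^3

Step 2 — compute geometric multiplicities via the rank-nullity identity g(λ) = n − rank(A − λI):
  rank(A − (1)·I) = 2, so dim ker(A − (1)·I) = n − 2 = 1

Summary:
  λ = 1: algebraic multiplicity = 3, geometric multiplicity = 1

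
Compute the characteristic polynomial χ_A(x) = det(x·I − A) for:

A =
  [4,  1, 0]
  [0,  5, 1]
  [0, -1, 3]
x^3 - 12*x^2 + 48*x - 64

Expanding det(x·I − A) (e.g. by cofactor expansion or by noting that A is similar to its Jordan form J, which has the same characteristic polynomial as A) gives
  χ_A(x) = x^3 - 12*x^2 + 48*x - 64
which factors as (x - 4)^3. The eigenvalues (with algebraic multiplicities) are λ = 4 with multiplicity 3.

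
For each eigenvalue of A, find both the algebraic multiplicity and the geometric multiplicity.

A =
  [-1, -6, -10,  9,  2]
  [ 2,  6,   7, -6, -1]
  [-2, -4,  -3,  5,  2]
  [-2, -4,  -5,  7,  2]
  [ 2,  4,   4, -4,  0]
λ = 1: alg = 1, geom = 1; λ = 2: alg = 4, geom = 2

Step 1 — factor the characteristic polynomial to read off the algebraic multiplicities:
  χ_A(x) = (x - 2)^4*(x - 1)

Step 2 — compute geometric multiplicities via the rank-nullity identity g(λ) = n − rank(A − λI):
  rank(A − (1)·I) = 4, so dim ker(A − (1)·I) = n − 4 = 1
  rank(A − (2)·I) = 3, so dim ker(A − (2)·I) = n − 3 = 2

Summary:
  λ = 1: algebraic multiplicity = 1, geometric multiplicity = 1
  λ = 2: algebraic multiplicity = 4, geometric multiplicity = 2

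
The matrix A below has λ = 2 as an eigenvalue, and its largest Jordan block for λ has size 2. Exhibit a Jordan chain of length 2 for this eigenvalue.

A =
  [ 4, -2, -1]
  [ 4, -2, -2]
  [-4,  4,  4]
A Jordan chain for λ = 2 of length 2:
v_1 = (2, 4, -4)ᵀ
v_2 = (1, 0, 0)ᵀ

Let N = A − (2)·I. We want v_2 with N^2 v_2 = 0 but N^1 v_2 ≠ 0; then v_{j-1} := N · v_j for j = 2, …, 2.

Pick v_2 = (1, 0, 0)ᵀ.
Then v_1 = N · v_2 = (2, 4, -4)ᵀ.

Sanity check: (A − (2)·I) v_1 = (0, 0, 0)ᵀ = 0. ✓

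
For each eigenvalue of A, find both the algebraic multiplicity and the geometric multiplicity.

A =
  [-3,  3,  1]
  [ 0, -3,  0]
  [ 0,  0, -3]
λ = -3: alg = 3, geom = 2

Step 1 — factor the characteristic polynomial to read off the algebraic multiplicities:
  χ_A(x) = (x + 3)^3

Step 2 — compute geometric multiplicities via the rank-nullity identity g(λ) = n − rank(A − λI):
  rank(A − (-3)·I) = 1, so dim ker(A − (-3)·I) = n − 1 = 2

Summary:
  λ = -3: algebraic multiplicity = 3, geometric multiplicity = 2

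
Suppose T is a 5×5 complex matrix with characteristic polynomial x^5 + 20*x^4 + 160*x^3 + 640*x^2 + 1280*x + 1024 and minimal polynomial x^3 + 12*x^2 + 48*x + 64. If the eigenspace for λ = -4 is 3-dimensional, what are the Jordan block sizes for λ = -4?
Block sizes for λ = -4: [3, 1, 1]

Step 1 — from the characteristic polynomial, algebraic multiplicity of λ = -4 is 5. From dim ker(T − (-4)·I) = 3, there are exactly 3 Jordan blocks for λ = -4.
Step 2 — from the minimal polynomial, the factor (x + 4)^3 tells us the largest block for λ = -4 has size 3.
Step 3 — with total size 5, 3 blocks, and largest block 3, the block sizes (in nonincreasing order) are [3, 1, 1].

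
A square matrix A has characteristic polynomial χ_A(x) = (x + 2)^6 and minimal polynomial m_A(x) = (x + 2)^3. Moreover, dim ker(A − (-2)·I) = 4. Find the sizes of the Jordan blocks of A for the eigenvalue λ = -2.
Block sizes for λ = -2: [3, 1, 1, 1]

Step 1 — from the characteristic polynomial, algebraic multiplicity of λ = -2 is 6. From dim ker(A − (-2)·I) = 4, there are exactly 4 Jordan blocks for λ = -2.
Step 2 — from the minimal polynomial, the factor (x + 2)^3 tells us the largest block for λ = -2 has size 3.
Step 3 — with total size 6, 4 blocks, and largest block 3, the block sizes (in nonincreasing order) are [3, 1, 1, 1].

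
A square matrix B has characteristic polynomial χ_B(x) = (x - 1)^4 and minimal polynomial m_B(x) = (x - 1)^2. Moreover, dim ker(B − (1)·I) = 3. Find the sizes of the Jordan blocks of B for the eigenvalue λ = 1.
Block sizes for λ = 1: [2, 1, 1]

Step 1 — from the characteristic polynomial, algebraic multiplicity of λ = 1 is 4. From dim ker(B − (1)·I) = 3, there are exactly 3 Jordan blocks for λ = 1.
Step 2 — from the minimal polynomial, the factor (x − 1)^2 tells us the largest block for λ = 1 has size 2.
Step 3 — with total size 4, 3 blocks, and largest block 2, the block sizes (in nonincreasing order) are [2, 1, 1].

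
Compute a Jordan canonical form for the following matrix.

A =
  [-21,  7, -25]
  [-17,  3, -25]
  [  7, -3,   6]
J_3(-4)

The characteristic polynomial is
  det(x·I − A) = x^3 + 12*x^2 + 48*x + 64 = (x + 4)^3

Eigenvalues and multiplicities (the geometric multiplicity of λ is n − rank(A − λI), which equals the number of Jordan blocks for λ):
  λ = -4: algebraic multiplicity = 3, geometric multiplicity = 1

Determining the block sizes for each eigenvalue:
  λ = -4: one block (gm = 1), so the single block has size am = 3 → block sizes [3]

Assembling the blocks gives a Jordan form
J =
  [-4,  1,  0]
  [ 0, -4,  1]
  [ 0,  0, -4]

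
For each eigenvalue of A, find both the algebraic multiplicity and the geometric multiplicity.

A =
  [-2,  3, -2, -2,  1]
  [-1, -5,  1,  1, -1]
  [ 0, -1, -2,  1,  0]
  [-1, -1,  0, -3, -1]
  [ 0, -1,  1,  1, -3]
λ = -3: alg = 5, geom = 3

Step 1 — factor the characteristic polynomial to read off the algebraic multiplicities:
  χ_A(x) = (x + 3)^5

Step 2 — compute geometric multiplicities via the rank-nullity identity g(λ) = n − rank(A − λI):
  rank(A − (-3)·I) = 2, so dim ker(A − (-3)·I) = n − 2 = 3

Summary:
  λ = -3: algebraic multiplicity = 5, geometric multiplicity = 3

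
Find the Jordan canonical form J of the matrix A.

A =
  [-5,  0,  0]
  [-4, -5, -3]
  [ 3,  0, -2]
J_2(-5) ⊕ J_1(-2)

The characteristic polynomial is
  det(x·I − A) = x^3 + 12*x^2 + 45*x + 50 = (x + 2)*(x + 5)^2

Eigenvalues and multiplicities (the geometric multiplicity of λ is n − rank(A − λI), which equals the number of Jordan blocks for λ):
  λ = -5: algebraic multiplicity = 2, geometric multiplicity = 1
  λ = -2: algebraic multiplicity = 1, geometric multiplicity = 1

Determining the block sizes for each eigenvalue:
  λ = -5: one block (gm = 1), so the single block has size am = 2 → block sizes [2]
  λ = -2: one block (gm = 1), so the single block has size am = 1 → block sizes [1]

Assembling the blocks gives a Jordan form
J =
  [-5,  1,  0]
  [ 0, -5,  0]
  [ 0,  0, -2]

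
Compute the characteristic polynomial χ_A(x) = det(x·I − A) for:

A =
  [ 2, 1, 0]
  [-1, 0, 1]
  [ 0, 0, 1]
x^3 - 3*x^2 + 3*x - 1

Expanding det(x·I − A) (e.g. by cofactor expansion or by noting that A is similar to its Jordan form J, which has the same characteristic polynomial as A) gives
  χ_A(x) = x^3 - 3*x^2 + 3*x - 1
which factors as (x - 1)^3. The eigenvalues (with algebraic multiplicities) are λ = 1 with multiplicity 3.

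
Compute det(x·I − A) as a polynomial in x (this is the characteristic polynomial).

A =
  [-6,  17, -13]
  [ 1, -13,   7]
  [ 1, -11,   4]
x^3 + 15*x^2 + 75*x + 125

Expanding det(x·I − A) (e.g. by cofactor expansion or by noting that A is similar to its Jordan form J, which has the same characteristic polynomial as A) gives
  χ_A(x) = x^3 + 15*x^2 + 75*x + 125
which factors as (x + 5)^3. The eigenvalues (with algebraic multiplicities) are λ = -5 with multiplicity 3.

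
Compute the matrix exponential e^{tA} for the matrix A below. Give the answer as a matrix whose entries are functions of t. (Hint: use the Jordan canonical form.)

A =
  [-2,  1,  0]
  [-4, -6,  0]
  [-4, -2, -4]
e^{tA} =
  [2*t*exp(-4*t) + exp(-4*t), t*exp(-4*t), 0]
  [-4*t*exp(-4*t), -2*t*exp(-4*t) + exp(-4*t), 0]
  [-4*t*exp(-4*t), -2*t*exp(-4*t), exp(-4*t)]

Strategy: write A = P · J · P⁻¹ where J is a Jordan canonical form, so e^{tA} = P · e^{tJ} · P⁻¹, and e^{tJ} can be computed block-by-block.

A has Jordan form
J =
  [-4,  1,  0]
  [ 0, -4,  0]
  [ 0,  0, -4]
(up to reordering of blocks).

Per-block formulas:
  For a 2×2 Jordan block J_2(-4): exp(t · J_2(-4)) = e^(-4t)·(I + t·N), where N is the 2×2 nilpotent shift.
  For a 1×1 block at λ = -4: exp(t · [-4]) = [e^(-4t)].

After assembling e^{tJ} and conjugating by P, we get:

e^{tA} =
  [2*t*exp(-4*t) + exp(-4*t), t*exp(-4*t), 0]
  [-4*t*exp(-4*t), -2*t*exp(-4*t) + exp(-4*t), 0]
  [-4*t*exp(-4*t), -2*t*exp(-4*t), exp(-4*t)]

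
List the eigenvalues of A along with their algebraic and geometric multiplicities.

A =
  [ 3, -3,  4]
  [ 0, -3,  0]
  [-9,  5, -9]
λ = -3: alg = 3, geom = 1

Step 1 — factor the characteristic polynomial to read off the algebraic multiplicities:
  χ_A(x) = (x + 3)^3

Step 2 — compute geometric multiplicities via the rank-nullity identity g(λ) = n − rank(A − λI):
  rank(A − (-3)·I) = 2, so dim ker(A − (-3)·I) = n − 2 = 1

Summary:
  λ = -3: algebraic multiplicity = 3, geometric multiplicity = 1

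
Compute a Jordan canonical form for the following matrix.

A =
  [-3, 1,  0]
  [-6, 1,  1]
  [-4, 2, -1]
J_3(-1)

The characteristic polynomial is
  det(x·I − A) = x^3 + 3*x^2 + 3*x + 1 = (x + 1)^3

Eigenvalues and multiplicities (the geometric multiplicity of λ is n − rank(A − λI), which equals the number of Jordan blocks for λ):
  λ = -1: algebraic multiplicity = 3, geometric multiplicity = 1

Determining the block sizes for each eigenvalue:
  λ = -1: one block (gm = 1), so the single block has size am = 3 → block sizes [3]

Assembling the blocks gives a Jordan form
J =
  [-1,  1,  0]
  [ 0, -1,  1]
  [ 0,  0, -1]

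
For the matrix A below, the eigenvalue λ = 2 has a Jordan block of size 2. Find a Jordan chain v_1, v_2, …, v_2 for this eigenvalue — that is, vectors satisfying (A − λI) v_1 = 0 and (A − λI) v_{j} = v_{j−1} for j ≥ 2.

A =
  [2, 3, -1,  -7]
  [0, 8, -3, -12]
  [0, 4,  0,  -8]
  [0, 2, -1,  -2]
A Jordan chain for λ = 2 of length 2:
v_1 = (3, 6, 4, 2)ᵀ
v_2 = (0, 1, 0, 0)ᵀ

Let N = A − (2)·I. We want v_2 with N^2 v_2 = 0 but N^1 v_2 ≠ 0; then v_{j-1} := N · v_j for j = 2, …, 2.

Pick v_2 = (0, 1, 0, 0)ᵀ.
Then v_1 = N · v_2 = (3, 6, 4, 2)ᵀ.

Sanity check: (A − (2)·I) v_1 = (0, 0, 0, 0)ᵀ = 0. ✓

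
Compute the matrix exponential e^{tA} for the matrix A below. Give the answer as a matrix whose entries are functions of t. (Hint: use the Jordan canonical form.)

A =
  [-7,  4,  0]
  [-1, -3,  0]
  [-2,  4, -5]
e^{tA} =
  [-2*t*exp(-5*t) + exp(-5*t), 4*t*exp(-5*t), 0]
  [-t*exp(-5*t), 2*t*exp(-5*t) + exp(-5*t), 0]
  [-2*t*exp(-5*t), 4*t*exp(-5*t), exp(-5*t)]

Strategy: write A = P · J · P⁻¹ where J is a Jordan canonical form, so e^{tA} = P · e^{tJ} · P⁻¹, and e^{tJ} can be computed block-by-block.

A has Jordan form
J =
  [-5,  1,  0]
  [ 0, -5,  0]
  [ 0,  0, -5]
(up to reordering of blocks).

Per-block formulas:
  For a 1×1 block at λ = -5: exp(t · [-5]) = [e^(-5t)].
  For a 2×2 Jordan block J_2(-5): exp(t · J_2(-5)) = e^(-5t)·(I + t·N), where N is the 2×2 nilpotent shift.

After assembling e^{tJ} and conjugating by P, we get:

e^{tA} =
  [-2*t*exp(-5*t) + exp(-5*t), 4*t*exp(-5*t), 0]
  [-t*exp(-5*t), 2*t*exp(-5*t) + exp(-5*t), 0]
  [-2*t*exp(-5*t), 4*t*exp(-5*t), exp(-5*t)]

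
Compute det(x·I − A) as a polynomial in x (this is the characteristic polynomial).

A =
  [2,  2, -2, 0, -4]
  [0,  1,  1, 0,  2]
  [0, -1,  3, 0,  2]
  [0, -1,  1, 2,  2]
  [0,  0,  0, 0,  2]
x^5 - 10*x^4 + 40*x^3 - 80*x^2 + 80*x - 32

Expanding det(x·I − A) (e.g. by cofactor expansion or by noting that A is similar to its Jordan form J, which has the same characteristic polynomial as A) gives
  χ_A(x) = x^5 - 10*x^4 + 40*x^3 - 80*x^2 + 80*x - 32
which factors as (x - 2)^5. The eigenvalues (with algebraic multiplicities) are λ = 2 with multiplicity 5.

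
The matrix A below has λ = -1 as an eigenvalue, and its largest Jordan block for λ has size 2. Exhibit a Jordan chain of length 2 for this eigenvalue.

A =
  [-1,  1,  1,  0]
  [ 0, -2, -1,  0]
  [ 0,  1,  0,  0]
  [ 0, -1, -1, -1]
A Jordan chain for λ = -1 of length 2:
v_1 = (1, -1, 1, -1)ᵀ
v_2 = (0, 1, 0, 0)ᵀ

Let N = A − (-1)·I. We want v_2 with N^2 v_2 = 0 but N^1 v_2 ≠ 0; then v_{j-1} := N · v_j for j = 2, …, 2.

Pick v_2 = (0, 1, 0, 0)ᵀ.
Then v_1 = N · v_2 = (1, -1, 1, -1)ᵀ.

Sanity check: (A − (-1)·I) v_1 = (0, 0, 0, 0)ᵀ = 0. ✓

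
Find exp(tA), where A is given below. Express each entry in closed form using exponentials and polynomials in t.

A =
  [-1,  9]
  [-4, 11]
e^{tA} =
  [-6*t*exp(5*t) + exp(5*t), 9*t*exp(5*t)]
  [-4*t*exp(5*t), 6*t*exp(5*t) + exp(5*t)]

Strategy: write A = P · J · P⁻¹ where J is a Jordan canonical form, so e^{tA} = P · e^{tJ} · P⁻¹, and e^{tJ} can be computed block-by-block.

A has Jordan form
J =
  [5, 1]
  [0, 5]
(up to reordering of blocks).

Per-block formulas:
  For a 2×2 Jordan block J_2(5): exp(t · J_2(5)) = e^(5t)·(I + t·N), where N is the 2×2 nilpotent shift.

After assembling e^{tJ} and conjugating by P, we get:

e^{tA} =
  [-6*t*exp(5*t) + exp(5*t), 9*t*exp(5*t)]
  [-4*t*exp(5*t), 6*t*exp(5*t) + exp(5*t)]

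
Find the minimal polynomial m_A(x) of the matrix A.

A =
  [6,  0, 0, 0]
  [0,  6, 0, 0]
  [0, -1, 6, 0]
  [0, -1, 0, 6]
x^2 - 12*x + 36

The characteristic polynomial is χ_A(x) = (x - 6)^4, so the eigenvalues are known. The minimal polynomial is
  m_A(x) = Π_λ (x − λ)^{k_λ}
where k_λ is the size of the *largest* Jordan block for λ (equivalently, the smallest k with (A − λI)^k v = 0 for every generalised eigenvector v of λ).

  λ = 6: largest Jordan block has size 2, contributing (x − 6)^2

So m_A(x) = (x - 6)^2 = x^2 - 12*x + 36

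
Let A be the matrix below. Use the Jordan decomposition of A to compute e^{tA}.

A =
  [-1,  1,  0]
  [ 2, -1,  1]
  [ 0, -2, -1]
e^{tA} =
  [t^2*exp(-t) + exp(-t), t*exp(-t), t^2*exp(-t)/2]
  [2*t*exp(-t), exp(-t), t*exp(-t)]
  [-2*t^2*exp(-t), -2*t*exp(-t), -t^2*exp(-t) + exp(-t)]

Strategy: write A = P · J · P⁻¹ where J is a Jordan canonical form, so e^{tA} = P · e^{tJ} · P⁻¹, and e^{tJ} can be computed block-by-block.

A has Jordan form
J =
  [-1,  1,  0]
  [ 0, -1,  1]
  [ 0,  0, -1]
(up to reordering of blocks).

Per-block formulas:
  For a 3×3 Jordan block J_3(-1): exp(t · J_3(-1)) = e^(-1t)·(I + t·N + (t^2/2)·N^2), where N is the 3×3 nilpotent shift.

After assembling e^{tJ} and conjugating by P, we get:

e^{tA} =
  [t^2*exp(-t) + exp(-t), t*exp(-t), t^2*exp(-t)/2]
  [2*t*exp(-t), exp(-t), t*exp(-t)]
  [-2*t^2*exp(-t), -2*t*exp(-t), -t^2*exp(-t) + exp(-t)]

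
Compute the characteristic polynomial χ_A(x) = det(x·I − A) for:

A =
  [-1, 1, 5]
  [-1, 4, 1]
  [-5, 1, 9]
x^3 - 12*x^2 + 48*x - 64

Expanding det(x·I − A) (e.g. by cofactor expansion or by noting that A is similar to its Jordan form J, which has the same characteristic polynomial as A) gives
  χ_A(x) = x^3 - 12*x^2 + 48*x - 64
which factors as (x - 4)^3. The eigenvalues (with algebraic multiplicities) are λ = 4 with multiplicity 3.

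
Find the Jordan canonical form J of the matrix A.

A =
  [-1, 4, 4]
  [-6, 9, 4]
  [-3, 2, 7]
J_2(5) ⊕ J_1(5)

The characteristic polynomial is
  det(x·I − A) = x^3 - 15*x^2 + 75*x - 125 = (x - 5)^3

Eigenvalues and multiplicities (the geometric multiplicity of λ is n − rank(A − λI), which equals the number of Jordan blocks for λ):
  λ = 5: algebraic multiplicity = 3, geometric multiplicity = 2

Determining the block sizes for each eigenvalue:
  λ = 5: 2 blocks summing to 3 forces exactly one block of size 2 and the rest size 1 → block sizes [2, 1]

Assembling the blocks gives a Jordan form
J =
  [5, 1, 0]
  [0, 5, 0]
  [0, 0, 5]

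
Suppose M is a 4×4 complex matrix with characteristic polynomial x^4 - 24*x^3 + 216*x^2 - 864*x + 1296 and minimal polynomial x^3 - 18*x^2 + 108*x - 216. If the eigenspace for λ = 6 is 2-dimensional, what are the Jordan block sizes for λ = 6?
Block sizes for λ = 6: [3, 1]

Step 1 — from the characteristic polynomial, algebraic multiplicity of λ = 6 is 4. From dim ker(M − (6)·I) = 2, there are exactly 2 Jordan blocks for λ = 6.
Step 2 — from the minimal polynomial, the factor (x − 6)^3 tells us the largest block for λ = 6 has size 3.
Step 3 — with total size 4, 2 blocks, and largest block 3, the block sizes (in nonincreasing order) are [3, 1].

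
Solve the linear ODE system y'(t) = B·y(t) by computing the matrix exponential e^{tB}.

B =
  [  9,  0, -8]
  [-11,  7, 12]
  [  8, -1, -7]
e^{tB} =
  [-14*t^2*exp(3*t) + 6*t*exp(3*t) + exp(3*t), 4*t^2*exp(3*t), 16*t^2*exp(3*t) - 8*t*exp(3*t)]
  [-7*t^2*exp(3*t) - 11*t*exp(3*t), 2*t^2*exp(3*t) + 4*t*exp(3*t) + exp(3*t), 8*t^2*exp(3*t) + 12*t*exp(3*t)]
  [-21*t^2*exp(3*t)/2 + 8*t*exp(3*t), 3*t^2*exp(3*t) - t*exp(3*t), 12*t^2*exp(3*t) - 10*t*exp(3*t) + exp(3*t)]

Strategy: write B = P · J · P⁻¹ where J is a Jordan canonical form, so e^{tB} = P · e^{tJ} · P⁻¹, and e^{tJ} can be computed block-by-block.

B has Jordan form
J =
  [3, 1, 0]
  [0, 3, 1]
  [0, 0, 3]
(up to reordering of blocks).

Per-block formulas:
  For a 3×3 Jordan block J_3(3): exp(t · J_3(3)) = e^(3t)·(I + t·N + (t^2/2)·N^2), where N is the 3×3 nilpotent shift.

After assembling e^{tJ} and conjugating by P, we get:

e^{tB} =
  [-14*t^2*exp(3*t) + 6*t*exp(3*t) + exp(3*t), 4*t^2*exp(3*t), 16*t^2*exp(3*t) - 8*t*exp(3*t)]
  [-7*t^2*exp(3*t) - 11*t*exp(3*t), 2*t^2*exp(3*t) + 4*t*exp(3*t) + exp(3*t), 8*t^2*exp(3*t) + 12*t*exp(3*t)]
  [-21*t^2*exp(3*t)/2 + 8*t*exp(3*t), 3*t^2*exp(3*t) - t*exp(3*t), 12*t^2*exp(3*t) - 10*t*exp(3*t) + exp(3*t)]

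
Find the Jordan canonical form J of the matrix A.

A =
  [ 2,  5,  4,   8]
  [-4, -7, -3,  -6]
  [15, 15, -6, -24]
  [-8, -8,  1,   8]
J_3(-3) ⊕ J_1(6)

The characteristic polynomial is
  det(x·I − A) = x^4 + 3*x^3 - 27*x^2 - 135*x - 162 = (x - 6)*(x + 3)^3

Eigenvalues and multiplicities (the geometric multiplicity of λ is n − rank(A − λI), which equals the number of Jordan blocks for λ):
  λ = -3: algebraic multiplicity = 3, geometric multiplicity = 1
  λ = 6: algebraic multiplicity = 1, geometric multiplicity = 1

Determining the block sizes for each eigenvalue:
  λ = -3: one block (gm = 1), so the single block has size am = 3 → block sizes [3]
  λ = 6: one block (gm = 1), so the single block has size am = 1 → block sizes [1]

Assembling the blocks gives a Jordan form
J =
  [-3,  1,  0, 0]
  [ 0, -3,  1, 0]
  [ 0,  0, -3, 0]
  [ 0,  0,  0, 6]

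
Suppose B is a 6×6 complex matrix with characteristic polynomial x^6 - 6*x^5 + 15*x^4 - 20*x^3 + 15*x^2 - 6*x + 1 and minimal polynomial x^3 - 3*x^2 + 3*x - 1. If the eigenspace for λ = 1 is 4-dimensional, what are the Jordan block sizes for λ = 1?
Block sizes for λ = 1: [3, 1, 1, 1]

Step 1 — from the characteristic polynomial, algebraic multiplicity of λ = 1 is 6. From dim ker(B − (1)·I) = 4, there are exactly 4 Jordan blocks for λ = 1.
Step 2 — from the minimal polynomial, the factor (x − 1)^3 tells us the largest block for λ = 1 has size 3.
Step 3 — with total size 6, 4 blocks, and largest block 3, the block sizes (in nonincreasing order) are [3, 1, 1, 1].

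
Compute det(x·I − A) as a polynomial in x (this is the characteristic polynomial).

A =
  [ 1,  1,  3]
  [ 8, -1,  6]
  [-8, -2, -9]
x^3 + 9*x^2 + 27*x + 27

Expanding det(x·I − A) (e.g. by cofactor expansion or by noting that A is similar to its Jordan form J, which has the same characteristic polynomial as A) gives
  χ_A(x) = x^3 + 9*x^2 + 27*x + 27
which factors as (x + 3)^3. The eigenvalues (with algebraic multiplicities) are λ = -3 with multiplicity 3.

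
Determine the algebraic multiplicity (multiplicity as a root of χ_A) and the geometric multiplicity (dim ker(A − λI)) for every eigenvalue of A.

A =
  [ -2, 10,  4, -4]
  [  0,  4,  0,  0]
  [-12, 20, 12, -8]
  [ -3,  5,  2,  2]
λ = 4: alg = 4, geom = 3

Step 1 — factor the characteristic polynomial to read off the algebraic multiplicities:
  χ_A(x) = (x - 4)^4

Step 2 — compute geometric multiplicities via the rank-nullity identity g(λ) = n − rank(A − λI):
  rank(A − (4)·I) = 1, so dim ker(A − (4)·I) = n − 1 = 3

Summary:
  λ = 4: algebraic multiplicity = 4, geometric multiplicity = 3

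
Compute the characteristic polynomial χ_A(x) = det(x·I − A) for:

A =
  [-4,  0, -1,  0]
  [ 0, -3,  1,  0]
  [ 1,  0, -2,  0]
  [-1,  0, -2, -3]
x^4 + 12*x^3 + 54*x^2 + 108*x + 81

Expanding det(x·I − A) (e.g. by cofactor expansion or by noting that A is similar to its Jordan form J, which has the same characteristic polynomial as A) gives
  χ_A(x) = x^4 + 12*x^3 + 54*x^2 + 108*x + 81
which factors as (x + 3)^4. The eigenvalues (with algebraic multiplicities) are λ = -3 with multiplicity 4.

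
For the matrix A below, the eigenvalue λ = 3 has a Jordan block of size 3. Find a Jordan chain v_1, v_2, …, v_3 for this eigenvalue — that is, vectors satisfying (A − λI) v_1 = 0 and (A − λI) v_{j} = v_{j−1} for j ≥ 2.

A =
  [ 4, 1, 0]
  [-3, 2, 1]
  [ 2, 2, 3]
A Jordan chain for λ = 3 of length 3:
v_1 = (-2, 2, -4)ᵀ
v_2 = (1, -3, 2)ᵀ
v_3 = (1, 0, 0)ᵀ

Let N = A − (3)·I. We want v_3 with N^3 v_3 = 0 but N^2 v_3 ≠ 0; then v_{j-1} := N · v_j for j = 3, …, 2.

Pick v_3 = (1, 0, 0)ᵀ.
Then v_2 = N · v_3 = (1, -3, 2)ᵀ.
Then v_1 = N · v_2 = (-2, 2, -4)ᵀ.

Sanity check: (A − (3)·I) v_1 = (0, 0, 0)ᵀ = 0. ✓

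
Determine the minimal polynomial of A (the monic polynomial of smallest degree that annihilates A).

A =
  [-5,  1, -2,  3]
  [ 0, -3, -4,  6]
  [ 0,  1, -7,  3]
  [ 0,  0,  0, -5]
x^2 + 10*x + 25

The characteristic polynomial is χ_A(x) = (x + 5)^4, so the eigenvalues are known. The minimal polynomial is
  m_A(x) = Π_λ (x − λ)^{k_λ}
where k_λ is the size of the *largest* Jordan block for λ (equivalently, the smallest k with (A − λI)^k v = 0 for every generalised eigenvector v of λ).

  λ = -5: largest Jordan block has size 2, contributing (x + 5)^2

So m_A(x) = (x + 5)^2 = x^2 + 10*x + 25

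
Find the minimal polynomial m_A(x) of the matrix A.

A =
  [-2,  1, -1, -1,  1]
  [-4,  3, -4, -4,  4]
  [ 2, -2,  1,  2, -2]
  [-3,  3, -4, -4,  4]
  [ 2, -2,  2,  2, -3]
x^3 + 3*x^2 + 3*x + 1

The characteristic polynomial is χ_A(x) = (x + 1)^5, so the eigenvalues are known. The minimal polynomial is
  m_A(x) = Π_λ (x − λ)^{k_λ}
where k_λ is the size of the *largest* Jordan block for λ (equivalently, the smallest k with (A − λI)^k v = 0 for every generalised eigenvector v of λ).

  λ = -1: largest Jordan block has size 3, contributing (x + 1)^3

So m_A(x) = (x + 1)^3 = x^3 + 3*x^2 + 3*x + 1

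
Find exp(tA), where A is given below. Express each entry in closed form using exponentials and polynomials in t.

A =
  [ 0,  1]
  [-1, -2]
e^{tA} =
  [t*exp(-t) + exp(-t), t*exp(-t)]
  [-t*exp(-t), -t*exp(-t) + exp(-t)]

Strategy: write A = P · J · P⁻¹ where J is a Jordan canonical form, so e^{tA} = P · e^{tJ} · P⁻¹, and e^{tJ} can be computed block-by-block.

A has Jordan form
J =
  [-1,  1]
  [ 0, -1]
(up to reordering of blocks).

Per-block formulas:
  For a 2×2 Jordan block J_2(-1): exp(t · J_2(-1)) = e^(-1t)·(I + t·N), where N is the 2×2 nilpotent shift.

After assembling e^{tJ} and conjugating by P, we get:

e^{tA} =
  [t*exp(-t) + exp(-t), t*exp(-t)]
  [-t*exp(-t), -t*exp(-t) + exp(-t)]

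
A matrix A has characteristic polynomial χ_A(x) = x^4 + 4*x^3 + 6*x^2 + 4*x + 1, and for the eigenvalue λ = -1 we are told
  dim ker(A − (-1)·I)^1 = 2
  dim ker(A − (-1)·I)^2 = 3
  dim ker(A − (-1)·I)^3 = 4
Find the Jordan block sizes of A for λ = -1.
Block sizes for λ = -1: [3, 1]

From the dimensions of kernels of powers, the number of Jordan blocks of size at least j is d_j − d_{j−1} where d_j = dim ker(N^j) (with d_0 = 0). Computing the differences gives [2, 1, 1].
The number of blocks of size exactly k is (#blocks of size ≥ k) − (#blocks of size ≥ k + 1), so the partition is: 1 block(s) of size 1, 1 block(s) of size 3.
In nonincreasing order the block sizes are [3, 1].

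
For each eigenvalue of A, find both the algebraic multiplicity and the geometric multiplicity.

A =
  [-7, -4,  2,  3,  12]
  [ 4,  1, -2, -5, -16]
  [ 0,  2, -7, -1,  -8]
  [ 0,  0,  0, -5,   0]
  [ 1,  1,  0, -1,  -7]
λ = -5: alg = 5, geom = 3

Step 1 — factor the characteristic polynomial to read off the algebraic multiplicities:
  χ_A(x) = (x + 5)^5

Step 2 — compute geometric multiplicities via the rank-nullity identity g(λ) = n − rank(A − λI):
  rank(A − (-5)·I) = 2, so dim ker(A − (-5)·I) = n − 2 = 3

Summary:
  λ = -5: algebraic multiplicity = 5, geometric multiplicity = 3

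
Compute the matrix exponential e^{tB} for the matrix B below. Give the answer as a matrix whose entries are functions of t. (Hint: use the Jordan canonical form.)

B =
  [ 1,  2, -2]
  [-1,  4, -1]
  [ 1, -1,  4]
e^{tB} =
  [-2*t*exp(3*t) + exp(3*t), 2*t*exp(3*t), -2*t*exp(3*t)]
  [-t*exp(3*t), t*exp(3*t) + exp(3*t), -t*exp(3*t)]
  [t*exp(3*t), -t*exp(3*t), t*exp(3*t) + exp(3*t)]

Strategy: write B = P · J · P⁻¹ where J is a Jordan canonical form, so e^{tB} = P · e^{tJ} · P⁻¹, and e^{tJ} can be computed block-by-block.

B has Jordan form
J =
  [3, 1, 0]
  [0, 3, 0]
  [0, 0, 3]
(up to reordering of blocks).

Per-block formulas:
  For a 1×1 block at λ = 3: exp(t · [3]) = [e^(3t)].
  For a 2×2 Jordan block J_2(3): exp(t · J_2(3)) = e^(3t)·(I + t·N), where N is the 2×2 nilpotent shift.

After assembling e^{tJ} and conjugating by P, we get:

e^{tB} =
  [-2*t*exp(3*t) + exp(3*t), 2*t*exp(3*t), -2*t*exp(3*t)]
  [-t*exp(3*t), t*exp(3*t) + exp(3*t), -t*exp(3*t)]
  [t*exp(3*t), -t*exp(3*t), t*exp(3*t) + exp(3*t)]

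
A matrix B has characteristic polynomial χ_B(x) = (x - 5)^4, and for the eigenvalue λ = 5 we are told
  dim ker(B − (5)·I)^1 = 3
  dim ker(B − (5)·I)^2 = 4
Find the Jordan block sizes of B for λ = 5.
Block sizes for λ = 5: [2, 1, 1]

From the dimensions of kernels of powers, the number of Jordan blocks of size at least j is d_j − d_{j−1} where d_j = dim ker(N^j) (with d_0 = 0). Computing the differences gives [3, 1].
The number of blocks of size exactly k is (#blocks of size ≥ k) − (#blocks of size ≥ k + 1), so the partition is: 2 block(s) of size 1, 1 block(s) of size 2.
In nonincreasing order the block sizes are [2, 1, 1].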